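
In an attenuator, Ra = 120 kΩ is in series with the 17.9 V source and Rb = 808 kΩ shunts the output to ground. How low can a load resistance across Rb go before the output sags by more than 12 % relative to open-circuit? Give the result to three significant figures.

R_L(min) ≈ 766 kΩ

Output resistance R_th = Ra‖Rb = (120 × 808)/928.0 = 104.5 kΩ.
The fractional drop is R_th/(R_th + R_L); requiring this ≤ 0.120 gives R_L ≥ R_th(1/0.120 − 1) = 104.5 × 7.333 = 766 kΩ.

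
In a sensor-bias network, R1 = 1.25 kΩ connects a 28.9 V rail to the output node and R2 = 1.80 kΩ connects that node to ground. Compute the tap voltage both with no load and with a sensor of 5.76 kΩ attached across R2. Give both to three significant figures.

Unloaded: 17.1 V; loaded: 15.1 V

Open-circuit: V = 28.9 × 1.80/(1.25 + 1.80) = 17.1 V.
With the load, R2 becomes R2‖R_L = 1.371 kΩ, so V = 28.9 × 1.371/2.621 = 15.1 V.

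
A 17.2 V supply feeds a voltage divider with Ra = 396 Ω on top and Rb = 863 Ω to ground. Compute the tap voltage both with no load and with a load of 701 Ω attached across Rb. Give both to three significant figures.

Open-circuit: V = 17.2 × 863/(396 + 863) = 11.8 V.
With the load, Rb becomes Rb‖R_L = 386.8 Ω, so V = 17.2 × 386.8/782.8 = 8.50 V.

Unloaded: 11.8 V; loaded: 8.50 V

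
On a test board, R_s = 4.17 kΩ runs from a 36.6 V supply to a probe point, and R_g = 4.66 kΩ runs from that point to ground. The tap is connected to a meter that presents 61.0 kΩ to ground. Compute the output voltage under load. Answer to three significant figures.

The load sits in parallel with R_g: R_g‖R_L = (4.66 × 61.0) / (4.66 + 61.0) = 4.329 kΩ.
V_out = 36.6 × 4.329 / (4.17 + 4.329) = 36.6 × 4.329/8.499 = 18.6 V.
(Unloaded it would have been 19.3 V.)

V_out ≈ 18.6 V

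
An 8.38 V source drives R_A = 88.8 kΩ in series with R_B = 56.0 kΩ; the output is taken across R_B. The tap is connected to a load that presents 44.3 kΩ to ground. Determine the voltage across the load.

The load sits in parallel with R_B: R_B‖R_L = (56.0 × 44.3) / (56.0 + 44.3) = 24.73 kΩ.
V_out = 8.38 × 24.73 / (88.8 + 24.73) = 8.38 × 24.73/113.5 = 1.83 V.

V_out ≈ 1.83 V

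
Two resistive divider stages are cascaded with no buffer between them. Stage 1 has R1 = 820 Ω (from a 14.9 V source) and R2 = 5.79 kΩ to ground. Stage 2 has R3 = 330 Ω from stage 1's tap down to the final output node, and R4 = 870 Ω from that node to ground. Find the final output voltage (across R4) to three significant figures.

Stage 2 presents R3+R4 = 1200 Ω as a load on stage 1's tap.
Stage 1's lower leg becomes R2‖(R3+R4) = 994.0 Ω, so V_mid = 14.9 × 994.0/1814 = 8.165 V.
Stage 2 is itself unloaded: V_out = V_mid × R4/(R3+R4) = 8.165 × 870/1200 = 5.92 V.

V_out ≈ 5.92 V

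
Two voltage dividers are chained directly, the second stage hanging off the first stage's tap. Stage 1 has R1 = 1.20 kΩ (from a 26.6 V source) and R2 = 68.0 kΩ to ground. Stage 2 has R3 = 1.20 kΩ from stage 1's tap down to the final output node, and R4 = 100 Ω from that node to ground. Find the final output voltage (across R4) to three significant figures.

V_out ≈ 1.05 V

Stage 2 presents R3+R4 = 1300 Ω as a load on stage 1's tap.
Stage 1's lower leg becomes R2‖(R3+R4) = 1276 Ω, so V_mid = 26.6 × 1276/2476 = 13.71 V.
Stage 2 is itself unloaded: V_out = V_mid × R4/(R3+R4) = 13.71 × 100/1300 = 1.05 V.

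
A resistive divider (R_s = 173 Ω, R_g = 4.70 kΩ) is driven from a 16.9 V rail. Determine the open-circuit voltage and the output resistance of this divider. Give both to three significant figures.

V_th is the open-circuit tap voltage: 16.9 × 4700/(173 + 4700) = 16.3 V.
With the supply zeroed, R_s and R_g appear in parallel from the tap: R_th = R_s‖R_g = (173 × 4700)/4873 = 167 Ω.

V_th = 16.3 V, R_th = 167 Ω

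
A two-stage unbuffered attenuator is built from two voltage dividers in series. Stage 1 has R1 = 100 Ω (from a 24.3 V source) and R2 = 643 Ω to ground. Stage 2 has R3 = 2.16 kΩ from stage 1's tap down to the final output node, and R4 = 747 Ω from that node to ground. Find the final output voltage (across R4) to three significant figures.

V_out ≈ 5.25 V

Stage 2 presents R3+R4 = 2907 Ω as a load on stage 1's tap.
Stage 1's lower leg becomes R2‖(R3+R4) = 526.5 Ω, so V_mid = 24.3 × 526.5/626.5 = 20.42 V.
Stage 2 is itself unloaded: V_out = V_mid × R4/(R3+R4) = 20.42 × 747/2907 = 5.25 V.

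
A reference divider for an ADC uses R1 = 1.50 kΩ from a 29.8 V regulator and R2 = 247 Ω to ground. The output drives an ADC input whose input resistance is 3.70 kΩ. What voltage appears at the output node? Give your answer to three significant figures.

The load sits in parallel with R2: R2‖R_L = (247 × 3700) / (247 + 3700) = 231.5 Ω.
V_out = 29.8 × 231.5 / (1500 + 231.5) = 29.8 × 231.5/1732 = 3.98 V.

V_out ≈ 3.98 V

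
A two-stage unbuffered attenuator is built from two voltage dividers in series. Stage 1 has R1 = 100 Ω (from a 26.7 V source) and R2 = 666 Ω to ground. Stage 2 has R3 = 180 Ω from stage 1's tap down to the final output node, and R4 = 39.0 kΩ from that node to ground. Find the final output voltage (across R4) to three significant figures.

V_out ≈ 23.1 V

Stage 2 presents R3+R4 = 39180 Ω as a load on stage 1's tap.
Stage 1's lower leg becomes R2‖(R3+R4) = 654.9 Ω, so V_mid = 26.7 × 654.9/754.9 = 23.16 V.
Stage 2 is itself unloaded: V_out = V_mid × R4/(R3+R4) = 23.16 × 39000/39180 = 23.1 V.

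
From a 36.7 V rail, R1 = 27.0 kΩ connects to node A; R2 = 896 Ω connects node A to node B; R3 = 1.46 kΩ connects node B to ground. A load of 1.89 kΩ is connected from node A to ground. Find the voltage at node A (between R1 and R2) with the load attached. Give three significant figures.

V ≈ 1.37 V

Below node A the series string R2+R3 = 2356 Ω sits in parallel with the 1890 Ω load: 1049 Ω.
V_A = 36.7 × 1049/(27000 + 1049) = 1.37 V.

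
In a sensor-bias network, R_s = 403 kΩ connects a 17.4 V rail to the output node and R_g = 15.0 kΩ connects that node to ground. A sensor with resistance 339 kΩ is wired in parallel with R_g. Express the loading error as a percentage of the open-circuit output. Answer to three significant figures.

The divider's output (Thévenin) resistance is R_s‖R_g = 14.46 kΩ.
Fractional drop under load = R_th/(R_th + R_L) = 14.46 / (14.46 + 339) = 0.04091.
So the output falls by 4.09 %.

4.09 %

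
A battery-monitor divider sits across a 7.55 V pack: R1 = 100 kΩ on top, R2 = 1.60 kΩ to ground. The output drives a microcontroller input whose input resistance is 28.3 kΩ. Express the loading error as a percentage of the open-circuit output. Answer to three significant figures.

5.27 %

The divider's output (Thévenin) resistance is R1‖R2 = 1.575 kΩ.
Fractional drop under load = R_th/(R_th + R_L) = 1.575 / (1.575 + 28.3) = 0.05271.
So the output falls by 5.27 %.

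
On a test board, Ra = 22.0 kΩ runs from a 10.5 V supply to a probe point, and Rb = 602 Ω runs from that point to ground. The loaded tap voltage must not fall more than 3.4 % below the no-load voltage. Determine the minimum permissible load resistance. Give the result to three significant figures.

Output resistance R_th = Ra‖Rb = (22000 × 602)/22600 = 586.0 Ω.
The fractional drop is R_th/(R_th + R_L); requiring this ≤ 0.0340 gives R_L ≥ R_th(1/0.0340 − 1) = 586.0 × 28.41 = 16.6 kΩ.

R_L(min) ≈ 16.6 kΩ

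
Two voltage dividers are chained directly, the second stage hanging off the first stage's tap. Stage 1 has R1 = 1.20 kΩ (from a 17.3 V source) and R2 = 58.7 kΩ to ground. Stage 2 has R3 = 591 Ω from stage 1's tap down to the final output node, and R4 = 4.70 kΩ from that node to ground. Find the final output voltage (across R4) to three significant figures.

V_out ≈ 12.3 V

Stage 2 presents R3+R4 = 5291 Ω as a load on stage 1's tap.
Stage 1's lower leg becomes R2‖(R3+R4) = 4854 Ω, so V_mid = 17.3 × 4854/6054 = 13.87 V.
Stage 2 is itself unloaded: V_out = V_mid × R4/(R3+R4) = 13.87 × 4700/5291 = 12.3 V.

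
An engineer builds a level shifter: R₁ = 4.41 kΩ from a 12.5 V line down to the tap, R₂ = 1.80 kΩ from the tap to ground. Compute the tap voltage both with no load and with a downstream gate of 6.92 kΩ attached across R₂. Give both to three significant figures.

Unloaded: 3.62 V; loaded: 3.06 V

Open-circuit: V = 12.5 × 1.80/(4.41 + 1.80) = 3.62 V.
With the load, R₂ becomes R₂‖R_L = 1.428 kΩ, so V = 12.5 × 1.428/5.838 = 3.06 V.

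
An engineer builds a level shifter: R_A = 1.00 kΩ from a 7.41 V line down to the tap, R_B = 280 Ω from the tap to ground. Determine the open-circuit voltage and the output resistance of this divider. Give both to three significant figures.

V_th = 1.62 V, R_th = 219 Ω

V_th is the open-circuit tap voltage: 7.41 × 280/(1000 + 280) = 1.62 V.
With the supply zeroed, R_A and R_B appear in parallel from the tap: R_th = R_A‖R_B = (1000 × 280)/1280 = 219 Ω.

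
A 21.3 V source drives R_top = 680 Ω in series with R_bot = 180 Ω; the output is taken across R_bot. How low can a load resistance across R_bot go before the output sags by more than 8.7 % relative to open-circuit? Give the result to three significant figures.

Output resistance R_th = R_top‖R_bot = (680 × 180)/860.0 = 142.3 Ω.
The fractional drop is R_th/(R_th + R_L); requiring this ≤ 0.0870 gives R_L ≥ R_th(1/0.0870 − 1) = 142.3 × 10.49 = 1.49 kΩ.

R_L(min) ≈ 1.49 kΩ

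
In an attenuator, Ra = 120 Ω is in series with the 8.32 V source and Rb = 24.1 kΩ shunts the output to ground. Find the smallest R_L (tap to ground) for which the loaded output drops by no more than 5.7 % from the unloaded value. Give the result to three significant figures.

Output resistance R_th = Ra‖Rb = (120 × 24100)/24220 = 119.4 Ω.
The fractional drop is R_th/(R_th + R_L); requiring this ≤ 0.0570 gives R_L ≥ R_th(1/0.0570 − 1) = 119.4 × 16.54 = 1.98 kΩ.

R_L(min) ≈ 1.98 kΩ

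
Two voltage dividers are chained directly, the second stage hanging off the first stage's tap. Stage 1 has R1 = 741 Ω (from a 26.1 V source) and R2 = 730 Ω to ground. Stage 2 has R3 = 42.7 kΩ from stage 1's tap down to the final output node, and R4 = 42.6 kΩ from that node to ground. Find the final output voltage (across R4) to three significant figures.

V_out ≈ 6.44 V

Stage 2 presents R3+R4 = 85300 Ω as a load on stage 1's tap.
Stage 1's lower leg becomes R2‖(R3+R4) = 723.8 Ω, so V_mid = 26.1 × 723.8/1465 = 12.90 V.
Stage 2 is itself unloaded: V_out = V_mid × R4/(R3+R4) = 12.90 × 42600/85300 = 6.44 V.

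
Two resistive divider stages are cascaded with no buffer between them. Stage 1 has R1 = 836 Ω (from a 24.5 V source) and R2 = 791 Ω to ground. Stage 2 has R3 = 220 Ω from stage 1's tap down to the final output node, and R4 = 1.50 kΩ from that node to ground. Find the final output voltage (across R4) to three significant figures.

Stage 2 presents R3+R4 = 1720 Ω as a load on stage 1's tap.
Stage 1's lower leg becomes R2‖(R3+R4) = 541.8 Ω, so V_mid = 24.5 × 541.8/1378 = 9.635 V.
Stage 2 is itself unloaded: V_out = V_mid × R4/(R3+R4) = 9.635 × 1500/1720 = 8.40 V.

V_out ≈ 8.40 V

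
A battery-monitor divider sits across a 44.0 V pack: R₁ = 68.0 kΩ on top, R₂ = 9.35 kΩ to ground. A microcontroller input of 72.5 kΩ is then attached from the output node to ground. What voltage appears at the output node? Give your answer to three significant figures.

The load sits in parallel with R₂: R₂‖R_L = (9.35 × 72.5) / (9.35 + 72.5) = 8.282 kΩ.
V_out = 44.0 × 8.282 / (68.0 + 8.282) = 44.0 × 8.282/76.28 = 4.78 V.

V_out ≈ 4.78 V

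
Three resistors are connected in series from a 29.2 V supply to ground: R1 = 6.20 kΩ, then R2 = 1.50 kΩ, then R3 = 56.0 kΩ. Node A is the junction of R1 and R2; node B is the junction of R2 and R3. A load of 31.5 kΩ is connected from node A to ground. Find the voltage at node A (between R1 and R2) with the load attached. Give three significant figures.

V ≈ 22.4 V

Below node A the series string R2+R3 = 57.50 kΩ sits in parallel with the 31.5 kΩ load: 20.35 kΩ.
V_A = 29.2 × 20.35/(6.20 + 20.35) = 22.4 V.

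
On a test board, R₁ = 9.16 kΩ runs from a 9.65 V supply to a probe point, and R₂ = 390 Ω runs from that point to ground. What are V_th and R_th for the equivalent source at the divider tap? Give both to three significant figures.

V_th = 0.394 V, R_th = 374 Ω

V_th is the open-circuit tap voltage: 9.65 × 390/(9160 + 390) = 0.394 V.
With the supply zeroed, R₁ and R₂ appear in parallel from the tap: R_th = R₁‖R₂ = (9160 × 390)/9550 = 374 Ω.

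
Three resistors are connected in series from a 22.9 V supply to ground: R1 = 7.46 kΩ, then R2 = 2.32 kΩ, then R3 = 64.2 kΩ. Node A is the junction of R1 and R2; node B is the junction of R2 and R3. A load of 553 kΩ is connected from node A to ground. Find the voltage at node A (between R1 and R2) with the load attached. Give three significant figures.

Below node A the series string R2+R3 = 66.52 kΩ sits in parallel with the 553 kΩ load: 59.38 kΩ.
V_A = 22.9 × 59.38/(7.46 + 59.38) = 20.3 V.

V ≈ 20.3 V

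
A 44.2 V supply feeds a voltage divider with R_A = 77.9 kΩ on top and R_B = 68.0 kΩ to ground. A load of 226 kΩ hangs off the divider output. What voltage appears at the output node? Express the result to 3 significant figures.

The load sits in parallel with R_B: R_B‖R_L = (68.0 × 226) / (68.0 + 226) = 52.27 kΩ.
V_out = 44.2 × 52.27 / (77.9 + 52.27) = 44.2 × 52.27/130.2 = 17.7 V.
(Unloaded it would have been 20.6 V.)

V_out ≈ 17.7 V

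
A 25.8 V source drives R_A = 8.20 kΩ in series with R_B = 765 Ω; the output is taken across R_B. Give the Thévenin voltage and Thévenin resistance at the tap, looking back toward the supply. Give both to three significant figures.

V_th is the open-circuit tap voltage: 25.8 × 765/(8200 + 765) = 2.20 V.
With the supply zeroed, R_A and R_B appear in parallel from the tap: R_th = R_A‖R_B = (8200 × 765)/8965 = 700 Ω.

V_th = 2.20 V, R_th = 700 Ω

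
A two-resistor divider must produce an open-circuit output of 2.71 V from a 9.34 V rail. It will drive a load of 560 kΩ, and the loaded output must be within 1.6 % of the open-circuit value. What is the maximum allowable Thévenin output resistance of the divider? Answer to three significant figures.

R_th ≤ 9.11 kΩ

Loading drop = R_th/(R_th + R_L) ≤ 0.0160, so R_th ≤ R_L · ε/(1−ε) = 560 kΩ × 0.0160/0.9840 = 9.11 kΩ.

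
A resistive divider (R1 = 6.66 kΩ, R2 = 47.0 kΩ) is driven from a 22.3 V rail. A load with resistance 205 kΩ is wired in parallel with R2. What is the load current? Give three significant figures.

I_L ≈ 0.0926 mA

R2‖R_L = 38.23 kΩ; V_out = 22.3 × 38.23/44.89 = 18.99 V.
I_L = V_out / R_L = 18.99 / 205 kΩ = 0.0926 mA.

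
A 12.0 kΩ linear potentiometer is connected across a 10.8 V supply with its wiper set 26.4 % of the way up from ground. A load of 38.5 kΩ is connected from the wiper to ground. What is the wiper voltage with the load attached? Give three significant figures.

The wiper splits the pot into (1−α)R = 8.832 kΩ above and αR = 3.168 kΩ below.
Lower section ‖ load = 2.927 kΩ.
V_wiper = 10.8 × 2.927/(8.832 + 2.927) = 2.69 V.

V ≈ 2.69 V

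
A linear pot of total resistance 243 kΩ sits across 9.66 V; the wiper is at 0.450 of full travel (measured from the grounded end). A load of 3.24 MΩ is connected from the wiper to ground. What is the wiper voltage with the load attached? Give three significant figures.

V ≈ 4.27 V

The wiper splits the pot into (1−α)R = 133.7 kΩ above and αR = 109.3 kΩ below.
Lower section ‖ load = 105.8 kΩ.
V_wiper = 9.66 × 105.8/(133.7 + 105.8) = 4.27 V.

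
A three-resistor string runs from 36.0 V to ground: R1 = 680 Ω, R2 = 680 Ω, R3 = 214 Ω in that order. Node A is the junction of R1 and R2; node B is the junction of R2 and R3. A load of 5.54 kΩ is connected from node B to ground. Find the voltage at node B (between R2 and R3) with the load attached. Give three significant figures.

V ≈ 4.74 V

At node B, R3 is in parallel with the load: R3‖R_L = 206.0 Ω.
Below node A the resistance is R2 + (R3‖R_L) = 886.0 Ω, so V_A = 36.0 × 886.0/1566 = 20.37 V.
Then V_B = V_A × (R3‖R_L)/(R2 + R3‖R_L) = 20.37 × 206.0/886.0 = 4.74 V.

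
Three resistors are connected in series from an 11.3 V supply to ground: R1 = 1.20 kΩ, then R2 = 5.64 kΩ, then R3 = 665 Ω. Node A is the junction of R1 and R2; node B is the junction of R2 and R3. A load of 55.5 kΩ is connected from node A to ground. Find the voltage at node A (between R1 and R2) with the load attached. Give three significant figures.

Below node A the series string R2+R3 = 6305 Ω sits in parallel with the 55500 Ω load: 5662 Ω.
V_A = 11.3 × 5662/(1200 + 5662) = 9.32 V.

V ≈ 9.32 V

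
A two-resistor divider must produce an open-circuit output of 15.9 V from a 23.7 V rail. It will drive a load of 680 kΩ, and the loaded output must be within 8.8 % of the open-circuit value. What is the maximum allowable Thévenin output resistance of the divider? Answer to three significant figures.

R_th ≤ 65.6 kΩ

Loading drop = R_th/(R_th + R_L) ≤ 0.0880, so R_th ≤ R_L · ε/(1−ε) = 680 kΩ × 0.0880/0.9120 = 65.6 kΩ.
(Any R1, R2 with R2/(R1+R2) = 0.671 and R1‖R2 ≤ 65.6 kΩ will meet the spec.)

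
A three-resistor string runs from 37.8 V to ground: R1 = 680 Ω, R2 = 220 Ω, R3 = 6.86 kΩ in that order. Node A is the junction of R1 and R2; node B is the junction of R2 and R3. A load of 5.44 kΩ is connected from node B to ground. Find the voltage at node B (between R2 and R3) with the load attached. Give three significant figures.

At node B, R3 is in parallel with the load: R3‖R_L = 3034 Ω.
Below node A the resistance is R2 + (R3‖R_L) = 3254 Ω, so V_A = 37.8 × 3254/3934 = 31.27 V.
Then V_B = V_A × (R3‖R_L)/(R2 + R3‖R_L) = 31.27 × 3034/3254 = 29.2 V.

V ≈ 29.2 V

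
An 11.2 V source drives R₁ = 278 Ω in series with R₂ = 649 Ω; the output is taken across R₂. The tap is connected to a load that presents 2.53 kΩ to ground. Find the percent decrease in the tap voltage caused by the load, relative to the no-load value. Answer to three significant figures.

7.14 %

The divider's output (Thévenin) resistance is R₁‖R₂ = 194.6 Ω.
Fractional drop under load = R_th/(R_th + R_L) = 194.6 / (194.6 + 2530) = 0.07143.
So the output falls by 7.14 %.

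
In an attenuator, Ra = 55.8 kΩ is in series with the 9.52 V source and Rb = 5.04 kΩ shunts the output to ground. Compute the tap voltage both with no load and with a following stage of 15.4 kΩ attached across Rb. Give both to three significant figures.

Unloaded: 0.789 V; loaded: 0.607 V

Open-circuit: V = 9.52 × 5.04/(55.8 + 5.04) = 0.789 V.
With the load, Rb becomes Rb‖R_L = 3.797 kΩ, so V = 9.52 × 3.797/59.60 = 0.607 V.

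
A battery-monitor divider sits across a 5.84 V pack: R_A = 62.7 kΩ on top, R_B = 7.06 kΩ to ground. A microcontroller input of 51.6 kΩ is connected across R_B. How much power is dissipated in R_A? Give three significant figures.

P ≈ 0.450 mW

Total resistance from the source is R_A + (R_B‖R_L) = 68.91 kΩ, so I = 5.84/68.91 kΩ = 0.08475 mA.
P = I²·R_A = (0.08475 mA)² × 62.7 kΩ = 0.450 mW.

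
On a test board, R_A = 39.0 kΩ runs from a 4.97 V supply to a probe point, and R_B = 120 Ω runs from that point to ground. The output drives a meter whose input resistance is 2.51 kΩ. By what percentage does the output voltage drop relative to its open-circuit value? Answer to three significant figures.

4.55 %

The divider's output (Thévenin) resistance is R_A‖R_B = 119.6 Ω.
Fractional drop under load = R_th/(R_th + R_L) = 119.6 / (119.6 + 2510) = 0.04549.
So the output falls by 4.55 %.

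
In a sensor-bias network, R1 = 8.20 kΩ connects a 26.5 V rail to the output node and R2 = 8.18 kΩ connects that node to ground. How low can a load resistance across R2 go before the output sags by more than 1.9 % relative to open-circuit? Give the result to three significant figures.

Output resistance R_th = R1‖R2 = (8.20 × 8.18)/16.38 = 4.095 kΩ.
The fractional drop is R_th/(R_th + R_L); requiring this ≤ 0.0190 gives R_L ≥ R_th(1/0.0190 − 1) = 4.095 × 51.63 = 211 kΩ.

R_L(min) ≈ 211 kΩ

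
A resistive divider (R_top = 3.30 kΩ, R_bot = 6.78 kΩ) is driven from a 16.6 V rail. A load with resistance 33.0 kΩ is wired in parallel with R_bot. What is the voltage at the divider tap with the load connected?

The load sits in parallel with R_bot: R_bot‖R_L = (6.78 × 33.0) / (6.78 + 33.0) = 5.624 kΩ.
V_out = 16.6 × 5.624 / (3.30 + 5.624) = 16.6 × 5.624/8.924 = 10.5 V.

V_out ≈ 10.5 V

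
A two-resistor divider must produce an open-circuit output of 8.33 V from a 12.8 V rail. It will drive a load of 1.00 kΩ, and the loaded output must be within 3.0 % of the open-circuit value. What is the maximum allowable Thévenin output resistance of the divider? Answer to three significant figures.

Loading drop = R_th/(R_th + R_L) ≤ 0.0300, so R_th ≤ R_L · ε/(1−ε) = 1.00 kΩ × 0.0300/0.9700 = 30.9 Ω.

R_th ≤ 30.9 Ω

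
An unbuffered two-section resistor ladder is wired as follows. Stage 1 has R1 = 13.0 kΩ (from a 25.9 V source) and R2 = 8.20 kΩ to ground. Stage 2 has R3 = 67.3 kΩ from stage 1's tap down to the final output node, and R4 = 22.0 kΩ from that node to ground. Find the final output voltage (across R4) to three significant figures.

V_out ≈ 2.34 V

Stage 2 presents R3+R4 = 89.30 kΩ as a load on stage 1's tap.
Stage 1's lower leg becomes R2‖(R3+R4) = 7.510 kΩ, so V_mid = 25.9 × 7.510/20.51 = 9.484 V.
Stage 2 is itself unloaded: V_out = V_mid × R4/(R3+R4) = 9.484 × 22.0/89.30 = 2.34 V.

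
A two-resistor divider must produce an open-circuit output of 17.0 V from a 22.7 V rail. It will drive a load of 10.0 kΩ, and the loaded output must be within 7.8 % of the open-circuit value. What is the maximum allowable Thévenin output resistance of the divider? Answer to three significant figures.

R_th ≤ 846 Ω

Loading drop = R_th/(R_th + R_L) ≤ 0.0780, so R_th ≤ R_L · ε/(1−ε) = 10.0 kΩ × 0.0780/0.9220 = 846 Ω.
(Any R1, R2 with R2/(R1+R2) = 0.749 and R1‖R2 ≤ 846 Ω will meet the spec.)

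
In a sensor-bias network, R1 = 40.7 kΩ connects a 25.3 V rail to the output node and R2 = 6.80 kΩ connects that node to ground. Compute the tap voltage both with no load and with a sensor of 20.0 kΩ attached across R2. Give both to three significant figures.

Open-circuit: V = 25.3 × 6.80/(40.7 + 6.80) = 3.62 V.
With the load, R2 becomes R2‖R_L = 5.075 kΩ, so V = 25.3 × 5.075/45.77 = 2.80 V.

Unloaded: 3.62 V; loaded: 2.80 V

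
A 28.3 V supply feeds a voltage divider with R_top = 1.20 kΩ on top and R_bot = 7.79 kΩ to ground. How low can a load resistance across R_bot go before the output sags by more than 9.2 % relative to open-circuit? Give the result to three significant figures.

R_L(min) ≈ 10.3 kΩ

Output resistance R_th = R_top‖R_bot = (1.20 × 7.79)/8.990 = 1.040 kΩ.
The fractional drop is R_th/(R_th + R_L); requiring this ≤ 0.0920 gives R_L ≥ R_th(1/0.0920 − 1) = 1.040 × 9.870 = 10.3 kΩ.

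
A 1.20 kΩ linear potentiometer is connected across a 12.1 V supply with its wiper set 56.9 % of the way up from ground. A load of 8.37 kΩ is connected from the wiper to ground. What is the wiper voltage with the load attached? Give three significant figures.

V ≈ 6.65 V

The wiper splits the pot into (1−α)R = 517.2 Ω above and αR = 682.8 Ω below.
Lower section ‖ load = 631.3 Ω.
V_wiper = 12.1 × 631.3/(517.2 + 631.3) = 6.65 V.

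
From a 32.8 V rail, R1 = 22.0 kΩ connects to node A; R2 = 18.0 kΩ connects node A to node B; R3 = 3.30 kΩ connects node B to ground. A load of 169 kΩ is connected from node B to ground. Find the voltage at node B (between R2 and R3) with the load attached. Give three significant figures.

At node B, R3 is in parallel with the load: R3‖R_L = 3.237 kΩ.
Below node A the resistance is R2 + (R3‖R_L) = 21.24 kΩ, so V_A = 32.8 × 21.24/43.24 = 16.11 V.
Then V_B = V_A × (R3‖R_L)/(R2 + R3‖R_L) = 16.11 × 3.237/21.24 = 2.46 V.

V ≈ 2.46 V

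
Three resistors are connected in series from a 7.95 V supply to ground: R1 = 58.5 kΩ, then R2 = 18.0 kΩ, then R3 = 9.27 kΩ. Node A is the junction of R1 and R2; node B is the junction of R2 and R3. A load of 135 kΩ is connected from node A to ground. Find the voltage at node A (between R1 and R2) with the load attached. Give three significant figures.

Below node A the series string R2+R3 = 27.27 kΩ sits in parallel with the 135 kΩ load: 22.69 kΩ.
V_A = 7.95 × 22.69/(58.5 + 22.69) = 2.22 V.

V ≈ 2.22 V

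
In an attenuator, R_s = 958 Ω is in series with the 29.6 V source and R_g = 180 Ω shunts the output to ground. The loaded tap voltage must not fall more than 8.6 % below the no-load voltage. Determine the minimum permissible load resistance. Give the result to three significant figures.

R_L(min) ≈ 1.61 kΩ

Output resistance R_th = R_s‖R_g = (958 × 180)/1138 = 151.5 Ω.
The fractional drop is R_th/(R_th + R_L); requiring this ≤ 0.0860 gives R_L ≥ R_th(1/0.0860 − 1) = 151.5 × 10.63 = 1.61 kΩ.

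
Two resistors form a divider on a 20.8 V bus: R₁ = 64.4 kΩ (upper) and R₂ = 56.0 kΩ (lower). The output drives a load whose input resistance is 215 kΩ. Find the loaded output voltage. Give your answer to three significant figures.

The load sits in parallel with R₂: R₂‖R_L = (56.0 × 215) / (56.0 + 215) = 44.43 kΩ.
V_out = 20.8 × 44.43 / (64.4 + 44.43) = 20.8 × 44.43/108.8 = 8.49 V.
(Unloaded it would have been 9.67 V.)

V_out ≈ 8.49 V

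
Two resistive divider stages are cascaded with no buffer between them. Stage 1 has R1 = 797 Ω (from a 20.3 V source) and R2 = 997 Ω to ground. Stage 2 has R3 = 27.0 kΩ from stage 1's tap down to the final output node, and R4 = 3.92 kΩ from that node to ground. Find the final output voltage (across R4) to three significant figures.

V_out ≈ 1.41 V

Stage 2 presents R3+R4 = 30920 Ω as a load on stage 1's tap.
Stage 1's lower leg becomes R2‖(R3+R4) = 965.9 Ω, so V_mid = 20.3 × 965.9/1763 = 11.12 V.
Stage 2 is itself unloaded: V_out = V_mid × R4/(R3+R4) = 11.12 × 3920/30920 = 1.41 V.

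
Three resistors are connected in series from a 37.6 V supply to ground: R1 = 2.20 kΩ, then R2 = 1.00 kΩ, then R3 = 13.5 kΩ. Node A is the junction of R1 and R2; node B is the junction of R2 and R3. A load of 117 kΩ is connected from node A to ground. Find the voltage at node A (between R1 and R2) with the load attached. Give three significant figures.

V ≈ 32.1 V

Below node A the series string R2+R3 = 14.50 kΩ sits in parallel with the 117 kΩ load: 12.90 kΩ.
V_A = 37.6 × 12.90/(2.20 + 12.90) = 32.1 V.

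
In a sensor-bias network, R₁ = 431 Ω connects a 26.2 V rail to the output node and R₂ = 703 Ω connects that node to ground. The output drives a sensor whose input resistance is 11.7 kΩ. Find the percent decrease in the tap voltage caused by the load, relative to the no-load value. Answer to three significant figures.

The divider's output (Thévenin) resistance is R₁‖R₂ = 267.2 Ω.
Fractional drop under load = R_th/(R_th + R_L) = 267.2 / (267.2 + 11700) = 0.02233.
So the output falls by 2.23 %.

2.23 %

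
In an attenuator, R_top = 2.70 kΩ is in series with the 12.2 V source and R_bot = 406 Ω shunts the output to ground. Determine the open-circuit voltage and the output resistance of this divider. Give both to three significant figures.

V_th is the open-circuit tap voltage: 12.2 × 406/(2700 + 406) = 1.59 V.
With the supply zeroed, R_top and R_bot appear in parallel from the tap: R_th = R_top‖R_bot = (2700 × 406)/3106 = 353 Ω.

V_th = 1.59 V, R_th = 353 Ω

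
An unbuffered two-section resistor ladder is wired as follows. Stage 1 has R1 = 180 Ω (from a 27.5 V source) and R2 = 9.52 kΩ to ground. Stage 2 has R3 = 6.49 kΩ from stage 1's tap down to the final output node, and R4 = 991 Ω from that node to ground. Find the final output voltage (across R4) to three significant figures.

Stage 2 presents R3+R4 = 7481 Ω as a load on stage 1's tap.
Stage 1's lower leg becomes R2‖(R3+R4) = 4189 Ω, so V_mid = 27.5 × 4189/4369 = 26.37 V.
Stage 2 is itself unloaded: V_out = V_mid × R4/(R3+R4) = 26.37 × 991/7481 = 3.49 V.

V_out ≈ 3.49 V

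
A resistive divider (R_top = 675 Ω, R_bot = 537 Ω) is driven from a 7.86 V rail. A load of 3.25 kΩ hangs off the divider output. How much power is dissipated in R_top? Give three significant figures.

Total resistance from the source is R_top + (R_bot‖R_L) = 1136 Ω, so I = 7.86/1136 Ω = 6.920 mA.
P = I²·R_top = (6.920 mA)² × 675 Ω = 32.3 mW.

P ≈ 32.3 mW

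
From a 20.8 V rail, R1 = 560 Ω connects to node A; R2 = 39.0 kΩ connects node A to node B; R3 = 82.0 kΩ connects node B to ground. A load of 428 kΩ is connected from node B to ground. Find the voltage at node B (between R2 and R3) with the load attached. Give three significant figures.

V ≈ 13.2 V

At node B, R3 is in parallel with the load: R3‖R_L = 68820 Ω.
Below node A the resistance is R2 + (R3‖R_L) = 107800 Ω, so V_A = 20.8 × 107800/108400 = 20.69 V.
Then V_B = V_A × (R3‖R_L)/(R2 + R3‖R_L) = 20.69 × 68820/107800 = 13.2 V.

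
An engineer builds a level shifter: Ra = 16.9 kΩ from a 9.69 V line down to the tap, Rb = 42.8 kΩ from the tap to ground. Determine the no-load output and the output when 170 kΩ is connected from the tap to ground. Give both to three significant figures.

Unloaded: 6.95 V; loaded: 6.48 V

Open-circuit: V = 9.69 × 42.8/(16.9 + 42.8) = 6.95 V.
With the load, Rb becomes Rb‖R_L = 34.19 kΩ, so V = 9.69 × 34.19/51.09 = 6.48 V.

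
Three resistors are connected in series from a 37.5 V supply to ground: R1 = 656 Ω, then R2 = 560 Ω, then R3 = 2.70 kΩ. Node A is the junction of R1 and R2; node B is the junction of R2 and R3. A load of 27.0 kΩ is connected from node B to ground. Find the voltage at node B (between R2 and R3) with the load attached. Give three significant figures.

V ≈ 25.1 V

At node B, R3 is in parallel with the load: R3‖R_L = 2455 Ω.
Below node A the resistance is R2 + (R3‖R_L) = 3015 Ω, so V_A = 37.5 × 3015/3671 = 30.80 V.
Then V_B = V_A × (R3‖R_L)/(R2 + R3‖R_L) = 30.80 × 2455/3015 = 25.1 V.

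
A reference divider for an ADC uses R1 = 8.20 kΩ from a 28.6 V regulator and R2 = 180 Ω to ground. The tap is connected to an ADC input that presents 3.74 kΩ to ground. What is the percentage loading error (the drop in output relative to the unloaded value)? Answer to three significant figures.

The divider's output (Thévenin) resistance is R1‖R2 = 176.1 Ω.
Fractional drop under load = R_th/(R_th + R_L) = 176.1 / (176.1 + 3740) = 0.04498.
So the output falls by 4.50 %.

4.50 %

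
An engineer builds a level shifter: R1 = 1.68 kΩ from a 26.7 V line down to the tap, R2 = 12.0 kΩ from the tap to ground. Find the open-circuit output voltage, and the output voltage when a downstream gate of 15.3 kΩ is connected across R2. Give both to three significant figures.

Unloaded: 23.4 V; loaded: 21.4 V

Open-circuit: V = 26.7 × 12.0/(1.68 + 12.0) = 23.4 V.
With the load, R2 becomes R2‖R_L = 6.725 kΩ, so V = 26.7 × 6.725/8.405 = 21.4 V.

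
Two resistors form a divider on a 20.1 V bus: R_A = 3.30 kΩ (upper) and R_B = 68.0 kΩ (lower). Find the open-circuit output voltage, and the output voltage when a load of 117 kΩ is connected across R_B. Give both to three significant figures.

Unloaded: 19.2 V; loaded: 18.7 V

Open-circuit: V = 20.1 × 68.0/(3.30 + 68.0) = 19.2 V.
With the load, R_B becomes R_B‖R_L = 43.01 kΩ, so V = 20.1 × 43.01/46.31 = 18.7 V.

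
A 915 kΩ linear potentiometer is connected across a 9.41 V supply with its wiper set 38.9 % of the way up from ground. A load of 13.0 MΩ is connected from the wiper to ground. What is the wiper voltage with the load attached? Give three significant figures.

The wiper splits the pot into (1−α)R = 559.1 kΩ above and αR = 355.9 kΩ below.
Lower section ‖ load = 346.4 kΩ.
V_wiper = 9.41 × 346.4/(559.1 + 346.4) = 3.60 V.

V ≈ 3.60 V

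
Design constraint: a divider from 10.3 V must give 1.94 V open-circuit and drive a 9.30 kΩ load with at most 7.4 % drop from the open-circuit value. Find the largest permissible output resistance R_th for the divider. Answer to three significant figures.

Loading drop = R_th/(R_th + R_L) ≤ 0.0740, so R_th ≤ R_L · ε/(1−ε) = 9.30 kΩ × 0.0740/0.9260 = 743 Ω.
(Any R1, R2 with R2/(R1+R2) = 0.188 and R1‖R2 ≤ 743 Ω will meet the spec.)

R_th ≤ 743 Ω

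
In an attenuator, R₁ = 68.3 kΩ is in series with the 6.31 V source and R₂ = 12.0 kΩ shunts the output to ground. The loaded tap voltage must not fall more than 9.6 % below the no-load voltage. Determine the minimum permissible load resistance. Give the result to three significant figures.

Output resistance R_th = R₁‖R₂ = (68.3 × 12.0)/80.30 = 10.21 kΩ.
The fractional drop is R_th/(R_th + R_L); requiring this ≤ 0.0960 gives R_L ≥ R_th(1/0.0960 − 1) = 10.21 × 9.417 = 96.1 kΩ.

R_L(min) ≈ 96.1 kΩ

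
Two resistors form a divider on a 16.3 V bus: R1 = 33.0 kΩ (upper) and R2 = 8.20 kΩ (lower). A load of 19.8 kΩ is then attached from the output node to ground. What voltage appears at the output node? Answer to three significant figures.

V_out ≈ 2.44 V

The load sits in parallel with R2: R2‖R_L = (8.20 × 19.8) / (8.20 + 19.8) = 5.799 kΩ.
V_out = 16.3 × 5.799 / (33.0 + 5.799) = 16.3 × 5.799/38.80 = 2.44 V.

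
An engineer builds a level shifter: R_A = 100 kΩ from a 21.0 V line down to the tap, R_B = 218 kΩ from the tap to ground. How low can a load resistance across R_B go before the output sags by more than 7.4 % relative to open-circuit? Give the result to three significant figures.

R_L(min) ≈ 858 kΩ

Output resistance R_th = R_A‖R_B = (100 × 218)/318.0 = 68.55 kΩ.
The fractional drop is R_th/(R_th + R_L); requiring this ≤ 0.0740 gives R_L ≥ R_th(1/0.0740 − 1) = 68.55 × 12.51 = 858 kΩ.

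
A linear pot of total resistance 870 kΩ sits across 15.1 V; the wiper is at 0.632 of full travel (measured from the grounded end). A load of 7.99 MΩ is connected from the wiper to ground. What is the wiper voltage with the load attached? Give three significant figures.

V ≈ 9.31 V

The wiper splits the pot into (1−α)R = 320.2 kΩ above and αR = 549.8 kΩ below.
Lower section ‖ load = 514.4 kΩ.
V_wiper = 15.1 × 514.4/(320.2 + 514.4) = 9.31 V.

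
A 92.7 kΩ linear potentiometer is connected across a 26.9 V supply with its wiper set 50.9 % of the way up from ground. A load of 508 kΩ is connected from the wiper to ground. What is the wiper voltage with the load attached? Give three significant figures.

The wiper splits the pot into (1−α)R = 45.52 kΩ above and αR = 47.18 kΩ below.
Lower section ‖ load = 43.17 kΩ.
V_wiper = 26.9 × 43.17/(45.52 + 43.17) = 13.1 V.

V ≈ 13.1 V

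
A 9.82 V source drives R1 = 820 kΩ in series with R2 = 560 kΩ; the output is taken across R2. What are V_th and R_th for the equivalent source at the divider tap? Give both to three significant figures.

V_th = 3.98 V, R_th = 333 kΩ

V_th is the open-circuit tap voltage: 9.82 × 560/(820 + 560) = 3.98 V.
With the supply zeroed, R1 and R2 appear in parallel from the tap: R_th = R1‖R2 = (820 × 560)/1380 = 333 kΩ.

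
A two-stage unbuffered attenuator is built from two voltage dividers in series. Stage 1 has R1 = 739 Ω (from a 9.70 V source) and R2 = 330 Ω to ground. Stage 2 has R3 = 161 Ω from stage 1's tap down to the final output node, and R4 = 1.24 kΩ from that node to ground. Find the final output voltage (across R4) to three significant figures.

Stage 2 presents R3+R4 = 1401 Ω as a load on stage 1's tap.
Stage 1's lower leg becomes R2‖(R3+R4) = 267.1 Ω, so V_mid = 9.70 × 267.1/1006 = 2.575 V.
Stage 2 is itself unloaded: V_out = V_mid × R4/(R3+R4) = 2.575 × 1240/1401 = 2.28 V.

V_out ≈ 2.28 V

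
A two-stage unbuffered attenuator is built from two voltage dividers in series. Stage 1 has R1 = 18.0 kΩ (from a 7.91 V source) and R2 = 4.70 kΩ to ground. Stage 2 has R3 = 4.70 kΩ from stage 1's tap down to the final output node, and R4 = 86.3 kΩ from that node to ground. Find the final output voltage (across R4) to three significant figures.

V_out ≈ 1.49 V

Stage 2 presents R3+R4 = 91.00 kΩ as a load on stage 1's tap.
Stage 1's lower leg becomes R2‖(R3+R4) = 4.469 kΩ, so V_mid = 7.91 × 4.469/22.47 = 1.573 V.
Stage 2 is itself unloaded: V_out = V_mid × R4/(R3+R4) = 1.573 × 86.3/91.00 = 1.49 V.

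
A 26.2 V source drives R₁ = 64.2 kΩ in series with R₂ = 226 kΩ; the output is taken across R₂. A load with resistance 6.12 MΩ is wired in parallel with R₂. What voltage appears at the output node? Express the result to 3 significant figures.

The load sits in parallel with R₂: R₂‖R_L = (226 × 6120) / (226 + 6120) = 218.0 kΩ.
V_out = 26.2 × 218.0 / (64.2 + 218.0) = 26.2 × 218.0/282.2 = 20.2 V.
(Unloaded it would have been 20.4 V.)

V_out ≈ 20.2 V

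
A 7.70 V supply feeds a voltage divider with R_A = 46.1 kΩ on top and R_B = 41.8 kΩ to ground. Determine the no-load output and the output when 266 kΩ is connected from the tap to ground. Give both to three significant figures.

Open-circuit: V = 7.70 × 41.8/(46.1 + 41.8) = 3.66 V.
With the load, R_B becomes R_B‖R_L = 36.12 kΩ, so V = 7.70 × 36.12/82.22 = 3.38 V.

Unloaded: 3.66 V; loaded: 3.38 V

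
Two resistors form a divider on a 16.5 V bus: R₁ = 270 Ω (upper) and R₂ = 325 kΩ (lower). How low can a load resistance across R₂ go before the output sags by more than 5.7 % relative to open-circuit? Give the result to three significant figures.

R_L(min) ≈ 4.46 kΩ

Output resistance R_th = R₁‖R₂ = (270 × 325000)/325300 = 269.8 Ω.
The fractional drop is R_th/(R_th + R_L); requiring this ≤ 0.0570 gives R_L ≥ R_th(1/0.0570 − 1) = 269.8 × 16.54 = 4.46 kΩ.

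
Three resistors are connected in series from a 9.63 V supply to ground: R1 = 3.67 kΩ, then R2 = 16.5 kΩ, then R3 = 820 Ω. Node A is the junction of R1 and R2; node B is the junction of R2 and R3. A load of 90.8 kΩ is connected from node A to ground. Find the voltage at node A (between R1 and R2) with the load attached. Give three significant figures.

V ≈ 7.69 V

Below node A the series string R2+R3 = 17320 Ω sits in parallel with the 90800 Ω load: 14550 Ω.
V_A = 9.63 × 14550/(3670 + 14550) = 7.69 V.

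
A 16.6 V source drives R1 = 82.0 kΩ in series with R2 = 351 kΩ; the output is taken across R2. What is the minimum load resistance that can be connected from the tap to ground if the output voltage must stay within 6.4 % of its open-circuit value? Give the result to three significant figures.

Output resistance R_th = R1‖R2 = (82.0 × 351)/433.0 = 66.47 kΩ.
The fractional drop is R_th/(R_th + R_L); requiring this ≤ 0.0640 gives R_L ≥ R_th(1/0.0640 − 1) = 66.47 × 14.62 = 972 kΩ.

R_L(min) ≈ 972 kΩ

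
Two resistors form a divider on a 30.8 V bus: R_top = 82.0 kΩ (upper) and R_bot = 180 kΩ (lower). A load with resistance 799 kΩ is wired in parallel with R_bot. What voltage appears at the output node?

The load sits in parallel with R_bot: R_bot‖R_L = (180 × 799) / (180 + 799) = 146.9 kΩ.
V_out = 30.8 × 146.9 / (82.0 + 146.9) = 30.8 × 146.9/228.9 = 19.8 V.
(Unloaded it would have been 21.2 V.)

V_out ≈ 19.8 V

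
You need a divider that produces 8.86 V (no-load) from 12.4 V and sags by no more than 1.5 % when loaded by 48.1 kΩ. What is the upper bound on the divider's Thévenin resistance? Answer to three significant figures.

R_th ≤ 732 Ω

Loading drop = R_th/(R_th + R_L) ≤ 0.0150, so R_th ≤ R_L · ε/(1−ε) = 48.1 kΩ × 0.0150/0.9850 = 732 Ω.
(Any R1, R2 with R2/(R1+R2) = 0.715 and R1‖R2 ≤ 732 Ω will meet the spec.)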